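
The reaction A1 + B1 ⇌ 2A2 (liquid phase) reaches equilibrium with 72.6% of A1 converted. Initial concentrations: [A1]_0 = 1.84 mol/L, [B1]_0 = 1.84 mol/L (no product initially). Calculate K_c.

K_c = 28.1

Let X = conversion of A1.
Concentrations: [A1] = 1.84 − 1.84X; [B1] = 1.84 − 1.84X; [A2] = 3.68X.
At X = 0.726: [A1] = 0.504, [B1] = 0.504, [A2] = 2.67.
K_c = [A2]^2 / ([A1] [B1]) = 28.1.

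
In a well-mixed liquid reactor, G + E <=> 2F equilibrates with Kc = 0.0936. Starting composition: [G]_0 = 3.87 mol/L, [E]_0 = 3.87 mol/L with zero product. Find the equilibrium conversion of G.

X = 0.133

Let X = conversion of G; extent ξ = 3.87·X mol/L.
Concentrations: [G] = 3.87 − 3.87X; [E] = 3.87 − 3.87X; [F] = 7.74X.
Kc = [F]^2 / ([G] [E]).
Setting equal to 0.0936 and solving for X on (0,1) gives X = 0.133.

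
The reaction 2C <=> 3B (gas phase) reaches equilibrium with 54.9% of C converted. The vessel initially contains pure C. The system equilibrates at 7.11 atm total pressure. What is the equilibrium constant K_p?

K_p = 15.3 atm

Basis: 1 mol C initially; let X = conversion of C. Extent ξ = 0.5X.
Moles: n_C = 1 − X; n_B = 1.5X.
Total moles n_T = 1 + 0.5X.
At X = 0.549: n_C = 0.451, n_B = 0.824, n_T = 1.27.
p_i = (n_i/n_T)·P. K_p = p_B^3 / (p_C^2) = 15.3 atm.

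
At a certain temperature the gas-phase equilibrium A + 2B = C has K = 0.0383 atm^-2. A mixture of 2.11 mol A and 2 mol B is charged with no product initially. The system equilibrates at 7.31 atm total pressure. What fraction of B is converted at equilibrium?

X = 0.427

Let X = conversion of B (basis 2 mol B); extent of reaction ξ = X.
Species balance: n_A = 2.11 − X; n_B = 2 − 2X; n_C = X.
Total moles n_T = 4.11 − 2X.
With p_i = (n_i/n_T)P, K = p_C / (p_A p_B^2).
Substituting and setting equal to 0.0383 atm^-2 gives a polynomial in X; the root in (0,1) is X = 0.427.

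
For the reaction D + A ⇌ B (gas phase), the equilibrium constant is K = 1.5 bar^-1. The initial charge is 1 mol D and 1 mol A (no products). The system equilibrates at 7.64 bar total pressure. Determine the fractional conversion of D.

Basis: 1 mol D initially; let X = conversion of D. Extent ξ = X.
Moles: n_D = 1 − X; n_A = 1 − X; n_B = X.
Summing: n_T = 2 − X.
Mole fractions y_i = n_i/n_T; K = p_B / (p_D p_A) with p_i = y_i·P.
This yields a degree-2 equation in X; solving on (0,1), X = 0.717.

X = 0.717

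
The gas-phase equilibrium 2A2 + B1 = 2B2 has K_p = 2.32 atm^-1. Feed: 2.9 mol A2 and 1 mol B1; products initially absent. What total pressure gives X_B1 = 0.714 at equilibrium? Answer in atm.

P = 4.52 atm

Let X = conversion of B1 (basis 1 mol B1); extent of reaction ξ = X.
At extent ξ: n_A2 = 2.9 − 2X; n_B1 = 1 − X; n_B2 = 2X.
Summing: n_T = 3.9 − X.
K_p = p_B2^2 / (p_A2^2 p_B1) with p_i = (n_i/n_T)·P.
At X = 0.714: the mole-fraction product g(X) = Π y_i^ν_i = 10.48. Since K_p = g(X)·P^{-1}, P = (g/K_p)^(1/1) = (10.48/2.32)^(1/1) = 4.52 atm.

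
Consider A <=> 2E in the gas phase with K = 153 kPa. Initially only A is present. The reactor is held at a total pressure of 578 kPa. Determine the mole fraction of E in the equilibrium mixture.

y_E = 0.399

Take 1 mol A as basis and let X be its fractional conversion, so ξ = X.
At extent ξ: n_A = 1 − X; n_E = 2X.
Summing: n_T = 1 + X.
Mole fractions y_i = n_i/n_T; K = p_E^2 / (p_A) with p_i = y_i·P.
Equating to 153 kPa and solving on 0 < X < 1: X = 0.249.
Then n_E = 0.498, n_T = 1.25, so y_E = 0.399.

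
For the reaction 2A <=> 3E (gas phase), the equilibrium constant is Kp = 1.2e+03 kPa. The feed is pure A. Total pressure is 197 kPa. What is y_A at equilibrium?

Basis: 1 mol A initially; let X = conversion of A. Extent ξ = 0.5X.
Species balance: n_A = 1 − X; n_E = 1.5X.
Total moles n_T = 1 + 0.5X.
With p_i = (n_i/n_T)P, Kp = p_E^3 / (p_A^2).
This yields a degree-3 equation in X; solving on (0,1), X = 0.656.
Then n_A = 0.344, n_T = 1.33, so y_A = 0.259.

y_A = 0.259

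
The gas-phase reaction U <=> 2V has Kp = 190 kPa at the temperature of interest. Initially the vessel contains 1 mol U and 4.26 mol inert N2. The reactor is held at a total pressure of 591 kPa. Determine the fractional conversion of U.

X = 0.487

Let X = conversion of U (basis 1 mol U); extent of reaction ξ = X.
Mole table: n_U = 1 − X; n_V = 2X; n_I = 4.26 (inert).
n_T = Σnᵢ = 5.26 + X.
With p_i = (n_i/n_T)P, Kp = p_V^2 / (p_U).
Equating to 190 kPa and solving on 0 < X < 1: X = 0.487.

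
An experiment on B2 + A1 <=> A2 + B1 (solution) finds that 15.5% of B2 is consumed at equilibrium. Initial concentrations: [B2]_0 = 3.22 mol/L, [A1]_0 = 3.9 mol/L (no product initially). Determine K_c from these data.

Let X = conversion of B2.
Concentrations: [B2] = 3.22 − 3.22X; [A1] = 3.9 − 3.22X; [A2] = 3.22X; [B1] = 3.22X.
At X = 0.155: [B2] = 2.72, [A1] = 3.4, [A2] = 0.499, [B1] = 0.499.
K_c = [A2] [B1] / ([B2] [A1]) = 0.0269.

K_c = 0.0269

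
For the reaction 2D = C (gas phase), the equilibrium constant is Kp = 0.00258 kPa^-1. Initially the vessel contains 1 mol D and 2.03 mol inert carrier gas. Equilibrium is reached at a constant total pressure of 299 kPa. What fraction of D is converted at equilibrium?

X = 0.278

Let X = conversion of D (basis 1 mol D); extent of reaction ξ = 0.5X.
Mole table: n_D = 1 − X; n_C = 0.5X; n_I = 2.03 (inert).
Summing: n_T = 3.03 − 0.5X.
With p_i = (n_i/n_T)P, Kp = p_C / (p_D^2).
This yields a degree-2 equation in X; solving on (0,1), X = 0.278.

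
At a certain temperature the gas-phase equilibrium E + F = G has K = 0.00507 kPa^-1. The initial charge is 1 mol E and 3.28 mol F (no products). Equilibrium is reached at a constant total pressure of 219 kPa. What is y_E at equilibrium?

Take 1 mol E as basis and let X be its fractional conversion, so ξ = X.
Species balance: n_E = 1 − X; n_F = 3.28 − X; n_G = X.
n_T = Σnᵢ = 4.28 − X.
y_i = n_i/n_T, p_i = y_i·P. K = p_G / (p_E p_F).
Setting this equal to 0.00507 kPa^-1 and taking the physical root (0 < X < 1) gives X = 0.451.
Then n_E = 0.549, n_T = 3.83, so y_E = 0.143.

y_E = 0.143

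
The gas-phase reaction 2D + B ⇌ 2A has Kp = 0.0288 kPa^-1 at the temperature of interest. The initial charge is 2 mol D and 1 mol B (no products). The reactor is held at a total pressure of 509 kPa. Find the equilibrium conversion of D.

Basis: 2 mol D initially; let X = conversion of D. Extent ξ = X.
Mole table: n_D = 2 − 2X; n_B = 1 − X; n_A = 2X.
Summing: n_T = 3 − X.
With p_i = (n_i/n_T)P, Kp = p_A^2 / (p_D^2 p_B).
Equating to 0.0288 kPa^-1 and solving on 0 < X < 1: X = 0.608.

X = 0.608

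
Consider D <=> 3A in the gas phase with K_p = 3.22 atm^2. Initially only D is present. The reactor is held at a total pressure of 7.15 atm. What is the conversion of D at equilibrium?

X = 0.150

Basis: 1 mol D initially; let X = conversion of D. Extent ξ = X.
At extent ξ: n_D = 1 − X; n_A = 3X.
Total moles n_T = 1 + 2X.
y_i = n_i/n_T, p_i = y_i·P. K_p = p_A^3 / (p_D).
Equating to 3.22 atm^2 and solving on 0 < X < 1: X = 0.150.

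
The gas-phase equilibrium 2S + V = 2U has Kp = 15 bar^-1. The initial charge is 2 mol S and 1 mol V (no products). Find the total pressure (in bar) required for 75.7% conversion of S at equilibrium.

P = 5.97 bar

Basis: 2 mol S initially; let X = conversion of S. Extent ξ = X.
Moles: n_S = 2 − 2X; n_V = 1 − X; n_U = 2X.
Total moles n_T = 3 − X.
Kp = p_U^2 / (p_S^2 p_V) with p_i = (n_i/n_T)·P.
At X = 0.757: the mole-fraction product g(X) = Π y_i^ν_i = 89.58. Since Kp = g(X)·P^{-1}, P = (g/Kp)^(1/1) = (89.58/15)^(1/1) = 5.97 bar.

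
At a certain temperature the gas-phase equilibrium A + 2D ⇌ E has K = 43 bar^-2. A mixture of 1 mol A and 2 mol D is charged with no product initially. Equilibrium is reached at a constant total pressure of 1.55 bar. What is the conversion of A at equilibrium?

X = 0.848

Basis: 1 mol A initially; let X = conversion of A. Extent ξ = X.
Mole table: n_A = 1 − X; n_D = 2 − 2X; n_E = X.
n_T = Σnᵢ = 3 − 2X.
Mole fractions y_i = n_i/n_T; K = p_E / (p_A p_D^2) with p_i = y_i·P.
Equating to 43 bar^-2 and solving on 0 < X < 1: X = 0.848.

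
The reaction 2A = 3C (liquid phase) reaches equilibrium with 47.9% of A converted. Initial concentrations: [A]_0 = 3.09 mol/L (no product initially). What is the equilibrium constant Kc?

Kc = 4.22 mol/L

Let X = conversion of A.
Concentrations: [A] = 3.09 − 3.09X; [C] = 4.63X.
At X = 0.479: [A] = 1.61, [C] = 2.22.
Kc = [C]^3 / ([A]^2) = 4.22 mol/L.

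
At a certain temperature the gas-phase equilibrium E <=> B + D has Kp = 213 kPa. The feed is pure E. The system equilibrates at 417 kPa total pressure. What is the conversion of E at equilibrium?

Let X = conversion of E (basis 1 mol E); extent of reaction ξ = X.
At extent ξ: n_E = 1 − X; n_B = X; n_D = X.
n_T = Σnᵢ = 1 + X.
With p_i = (n_i/n_T)P, Kp = p_B p_D / (p_E).
Substituting and setting equal to 213 kPa gives a polynomial in X; the root in (0,1) is X = 0.581.

X = 0.581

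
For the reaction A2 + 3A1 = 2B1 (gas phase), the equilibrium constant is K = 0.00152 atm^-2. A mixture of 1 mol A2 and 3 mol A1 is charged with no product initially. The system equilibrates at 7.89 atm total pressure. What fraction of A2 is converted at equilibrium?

Let X = conversion of A2 (basis 1 mol A2); extent of reaction ξ = X.
At extent ξ: n_A2 = 1 − X; n_A1 = 3 − 3X; n_B1 = 2X.
n_T = Σnᵢ = 4 − 2X.
Mole fractions y_i = n_i/n_T; K = p_B1^2 / (p_A2 p_A1^3) with p_i = y_i·P.
Equating to 0.00152 atm^-2 and solving on 0 < X < 1: X = 0.155.

X = 0.155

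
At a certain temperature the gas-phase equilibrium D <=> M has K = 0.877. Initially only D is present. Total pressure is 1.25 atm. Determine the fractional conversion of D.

X = 0.467

Take 1 mol D as basis and let X be its fractional conversion, so ξ = X.
Mole table: n_D = 1 − X; n_M = X.
n_T stays at 1 (no change in mole number).
Mole fractions y_i = n_i/n_T; K = p_M / (p_D) with p_i = y_i·P.
Equating to 0.877 and solving on 0 < X < 1: X = 0.467.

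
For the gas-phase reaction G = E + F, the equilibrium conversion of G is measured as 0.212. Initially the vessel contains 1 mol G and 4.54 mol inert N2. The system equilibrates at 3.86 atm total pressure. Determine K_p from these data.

Let X = conversion of G (basis 1 mol G); extent of reaction ξ = X.
Moles: n_G = 1 − X; n_E = X; n_F = X; n_I = 4.54 (inert).
n_T = Σnᵢ = 5.54 + X.
At X = 0.212: n_G = 0.788, n_E = 0.212, n_F = 0.212, n_T = 5.75.
p_i = (n_i/n_T)·P. K_p = p_E p_F / (p_G) = 0.0383 atm.

K_p = 0.0383 atm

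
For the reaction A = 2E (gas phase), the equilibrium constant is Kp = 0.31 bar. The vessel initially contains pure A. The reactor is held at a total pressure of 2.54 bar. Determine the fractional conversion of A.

X = 0.172

Basis: 1 mol A initially; let X = conversion of A. Extent ξ = X.
Species balance: n_A = 1 − X; n_E = 2X.
n_T = Σnᵢ = 1 + X.
y_i = n_i/n_T, p_i = y_i·P. Kp = p_E^2 / (p_A).
This yields a degree-2 equation in X; solving on (0,1), X = 0.172.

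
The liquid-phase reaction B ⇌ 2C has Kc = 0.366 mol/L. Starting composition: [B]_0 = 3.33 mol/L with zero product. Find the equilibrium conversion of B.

X = 0.153

Let X = conversion of B; extent ξ = 3.33·X mol/L.
Concentrations: [B] = 3.33 − 3.33X; [C] = 6.66X.
Kc = [C]^2 / ([B]).
Setting equal to 0.366 and solving for X on (0,1) gives X = 0.153.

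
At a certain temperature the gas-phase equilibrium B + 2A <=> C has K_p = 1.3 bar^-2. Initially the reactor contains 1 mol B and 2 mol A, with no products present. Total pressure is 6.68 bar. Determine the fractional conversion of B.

X = 0.812

Basis: 1 mol B initially; let X = conversion of B. Extent ξ = X.
At extent ξ: n_B = 1 − X; n_A = 2 − 2X; n_C = X.
Total moles n_T = 3 − 2X.
Mole fractions y_i = n_i/n_T; K_p = p_C / (p_B p_A^2) with p_i = y_i·P.
Equating to 1.3 bar^-2 and solving on 0 < X < 1: X = 0.812.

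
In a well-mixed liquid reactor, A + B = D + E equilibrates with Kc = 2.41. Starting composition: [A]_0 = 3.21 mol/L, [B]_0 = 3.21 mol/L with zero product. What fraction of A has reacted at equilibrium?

X = 0.608

Let X = conversion of A; extent ξ = 3.21·X mol/L.
Concentrations: [A] = 3.21 − 3.21X; [B] = 3.21 − 3.21X; [D] = 3.21X; [E] = 3.21X.
Kc = [D] [E] / ([A] [B]).
This equals 2.41 at X = 0.608 (the root in 0 < X < 1).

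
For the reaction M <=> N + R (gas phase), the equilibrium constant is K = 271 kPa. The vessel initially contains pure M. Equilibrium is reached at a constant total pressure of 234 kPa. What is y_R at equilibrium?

Let X = conversion of M (basis 1 mol M); extent of reaction ξ = X.
Species balance: n_M = 1 − X; n_N = X; n_R = X.
Total moles n_T = 1 + X.
y_i = n_i/n_T, p_i = y_i·P. K = p_N p_R / (p_M).
Substituting and setting equal to 271 kPa gives a polynomial in X; the root in (0,1) is X = 0.733.
Then n_R = 0.733, n_T = 1.73, so y_R = 0.423.

y_R = 0.423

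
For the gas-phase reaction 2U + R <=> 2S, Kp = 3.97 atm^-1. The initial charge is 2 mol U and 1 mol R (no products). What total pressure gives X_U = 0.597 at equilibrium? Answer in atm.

Basis: 2 mol U initially; let X = conversion of U. Extent ξ = X.
Species balance: n_U = 2 − 2X; n_R = 1 − X; n_S = 2X.
Total moles n_T = 3 − X.
Kp = p_S^2 / (p_U^2 p_R) with p_i = (n_i/n_T)·P.
At X = 0.597: the mole-fraction product g(X) = Π y_i^ν_i = 13.09. Since Kp = g(X)·P^{-1}, P = (g/Kp)^(1/1) = (13.09/3.97)^(1/1) = 3.3 atm.

P = 3.3 atm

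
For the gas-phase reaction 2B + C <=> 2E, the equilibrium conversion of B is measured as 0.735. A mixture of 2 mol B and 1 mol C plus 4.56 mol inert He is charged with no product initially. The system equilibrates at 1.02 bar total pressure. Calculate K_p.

Take 2 mol B as basis and let X be its fractional conversion, so ξ = X.
Mole table: n_B = 2 − 2X; n_C = 1 − X; n_E = 2X; n_I = 4.56 (inert).
Total moles n_T = 7.56 − X.
At X = 0.735: n_B = 0.53, n_C = 0.265, n_E = 1.47, n_T = 6.82.
p_i = (n_i/n_T)·P. K_p = p_E^2 / (p_B^2 p_C) = 194 bar^-1.

K_p = 194 bar^-1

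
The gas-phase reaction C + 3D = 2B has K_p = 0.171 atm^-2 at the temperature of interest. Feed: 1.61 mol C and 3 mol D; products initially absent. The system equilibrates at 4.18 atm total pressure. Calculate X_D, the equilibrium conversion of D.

Basis: 3 mol D initially; let X = conversion of D. Extent ξ = X.
Moles: n_C = 1.61 − X; n_D = 3 − 3X; n_B = 2X.
n_T = Σnᵢ = 4.61 − 2X.
Mole fractions y_i = n_i/n_T; K_p = p_B^2 / (p_C p_D^3) with p_i = y_i·P.
This yields a degree-4 equation in X; solving on (0,1), X = 0.484.

X = 0.484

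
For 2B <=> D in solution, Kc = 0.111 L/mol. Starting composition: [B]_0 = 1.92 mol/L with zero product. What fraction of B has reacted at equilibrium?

X = 0.244

Let X = conversion of B; extent ξ = 1.92X/2 mol/L.
Concentrations: [B] = 1.92 − 1.92X; [D] = 0.96X.
Kc = [D] / ([B]^2).
Setting equal to 0.111 and solving for X on (0,1) gives X = 0.244.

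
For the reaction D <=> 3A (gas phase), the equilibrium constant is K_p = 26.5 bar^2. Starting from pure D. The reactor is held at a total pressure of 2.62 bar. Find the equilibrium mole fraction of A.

y_A = 0.844

Basis: 1 mol D initially; let X = conversion of D. Extent ξ = X.
At extent ξ: n_D = 1 − X; n_A = 3X.
n_T = Σnᵢ = 1 + 2X.
Mole fractions y_i = n_i/n_T; K_p = p_A^3 / (p_D) with p_i = y_i·P.
Equating to 26.5 bar^2 and solving on 0 < X < 1: X = 0.644.
Then n_A = 1.93, n_T = 2.29, so y_A = 0.844.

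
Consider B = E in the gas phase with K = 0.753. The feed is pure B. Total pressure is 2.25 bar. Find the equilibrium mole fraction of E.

Let X = conversion of B (basis 1 mol B); extent of reaction ξ = X.
At extent ξ: n_B = 1 − X; n_E = X.
Total moles n_T = 1 (Δν = 0, constant).
y_i = n_i/n_T, p_i = y_i·P. K = p_E / (p_B).
Substituting and setting equal to 0.753 gives a polynomial in X; the root in (0,1) is X = 0.430.
Then n_E = 0.43, n_T = 1, so y_E = 0.430.

y_E = 0.430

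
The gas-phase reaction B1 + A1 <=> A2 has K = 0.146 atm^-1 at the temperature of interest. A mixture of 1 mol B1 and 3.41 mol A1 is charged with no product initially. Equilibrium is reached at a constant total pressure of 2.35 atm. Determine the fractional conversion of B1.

X = 0.207

Basis: 1 mol B1 initially; let X = conversion of B1. Extent ξ = X.
Moles: n_B1 = 1 − X; n_A1 = 3.41 − X; n_A2 = X.
n_T = Σnᵢ = 4.41 − X.
With p_i = (n_i/n_T)P, K = p_A2 / (p_B1 p_A1).
Equating to 0.146 atm^-1 and solving on 0 < X < 1: X = 0.207.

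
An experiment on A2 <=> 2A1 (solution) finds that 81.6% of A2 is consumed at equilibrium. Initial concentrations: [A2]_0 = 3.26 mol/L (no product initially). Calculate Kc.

Let X = conversion of A2.
Concentrations: [A2] = 3.26 − 3.26X; [A1] = 6.52X.
At X = 0.816: [A2] = 0.6, [A1] = 5.32.
Kc = [A1]^2 / ([A2]) = 47.2 mol/L.

Kc = 47.2 mol/L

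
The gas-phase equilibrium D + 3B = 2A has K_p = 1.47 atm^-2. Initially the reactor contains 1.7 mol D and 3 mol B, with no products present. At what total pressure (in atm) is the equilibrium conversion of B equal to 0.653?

Basis: 3 mol B initially; let X = conversion of B. Extent ξ = X.
Species balance: n_D = 1.7 − X; n_B = 3 − 3X; n_A = 2X.
Summing: n_T = 4.7 − 2X.
K_p = p_A^2 / (p_D p_B^3) with p_i = (n_i/n_T)·P.
At X = 0.653: the mole-fraction product g(X) = Π y_i^ν_i = 16.63. Since K_p = g(X)·P^{-2}, P = (g/K_p)^(1/2) = (16.63/1.47)^(1/2) = 3.36 atm.

P = 3.36 atm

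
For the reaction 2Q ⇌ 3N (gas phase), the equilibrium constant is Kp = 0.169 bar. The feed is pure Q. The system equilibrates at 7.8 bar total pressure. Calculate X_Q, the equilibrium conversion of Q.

X = 0.169

Basis: 1 mol Q initially; let X = conversion of Q. Extent ξ = 0.5X.
At extent ξ: n_Q = 1 − X; n_N = 1.5X.
Total moles n_T = 1 + 0.5X.
With p_i = (n_i/n_T)P, Kp = p_N^3 / (p_Q^2).
Substituting and setting equal to 0.169 bar gives a polynomial in X; the root in (0,1) is X = 0.169.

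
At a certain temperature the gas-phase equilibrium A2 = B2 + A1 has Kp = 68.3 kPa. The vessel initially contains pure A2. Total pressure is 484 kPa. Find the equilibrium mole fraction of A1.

Let X = conversion of A2 (basis 1 mol A2); extent of reaction ξ = X.
At extent ξ: n_A2 = 1 − X; n_B2 = X; n_A1 = X.
Summing: n_T = 1 + X.
Mole fractions y_i = n_i/n_T; Kp = p_B2 p_A1 / (p_A2) with p_i = y_i·P.
Equating to 68.3 kPa and solving on 0 < X < 1: X = 0.352.
Then n_A1 = 0.352, n_T = 1.35, so y_A1 = 0.260.

y_A1 = 0.260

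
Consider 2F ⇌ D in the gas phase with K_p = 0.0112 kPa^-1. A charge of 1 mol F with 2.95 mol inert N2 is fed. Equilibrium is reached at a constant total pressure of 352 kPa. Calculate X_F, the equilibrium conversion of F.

X = 0.511

Take 1 mol F as basis and let X be its fractional conversion, so ξ = 0.5X.
At extent ξ: n_F = 1 − X; n_D = 0.5X; n_I = 2.95 (inert).
n_T = Σnᵢ = 3.95 − 0.5X.
With p_i = (n_i/n_T)P, K_p = p_D / (p_F^2).
Setting this equal to 0.0112 kPa^-1 and taking the physical root (0 < X < 1) gives X = 0.511.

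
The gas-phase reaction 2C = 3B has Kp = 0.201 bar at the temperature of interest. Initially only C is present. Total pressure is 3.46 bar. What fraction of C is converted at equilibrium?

X = 0.226

Take 1 mol C as basis and let X be its fractional conversion, so ξ = 0.5X.
Mole table: n_C = 1 − X; n_B = 1.5X.
n_T = Σnᵢ = 1 + 0.5X.
Mole fractions y_i = n_i/n_T; Kp = p_B^3 / (p_C^2) with p_i = y_i·P.
Substituting and setting equal to 0.201 bar gives a polynomial in X; the root in (0,1) is X = 0.226.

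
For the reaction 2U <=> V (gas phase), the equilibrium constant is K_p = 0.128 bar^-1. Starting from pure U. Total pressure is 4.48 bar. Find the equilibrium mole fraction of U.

Let X = conversion of U (basis 1 mol U); extent of reaction ξ = 0.5X.
At extent ξ: n_U = 1 − X; n_V = 0.5X.
Total moles n_T = 1 − 0.5X.
y_i = n_i/n_T, p_i = y_i·P. K_p = p_V / (p_U^2).
Substituting and setting equal to 0.128 bar^-1 gives a polynomial in X; the root in (0,1) is X = 0.449.
Then n_U = 0.551, n_T = 0.776, so y_U = 0.711.

y_U = 0.711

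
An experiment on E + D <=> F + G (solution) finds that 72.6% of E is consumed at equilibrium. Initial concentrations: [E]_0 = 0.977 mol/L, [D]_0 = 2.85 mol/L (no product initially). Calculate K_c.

Let X = conversion of E.
Concentrations: [E] = 0.977 − 0.977X; [D] = 2.85 − 0.977X; [F] = 0.977X; [G] = 0.977X.
At X = 0.726: [E] = 0.268, [D] = 2.14, [F] = 0.709, [G] = 0.709.
K_c = [F] [G] / ([E] [D]) = 0.878.

K_c = 0.878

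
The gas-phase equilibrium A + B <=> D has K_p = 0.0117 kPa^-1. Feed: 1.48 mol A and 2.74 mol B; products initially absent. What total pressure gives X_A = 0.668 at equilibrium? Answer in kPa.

Take 1.48 mol A as basis and let X be its fractional conversion, so ξ = 1.48X.
Species balance: n_A = 1.48 − 1.48X; n_B = 2.74 − 1.48X; n_D = 1.48X.
Summing: n_T = 4.22 − 1.48X.
K_p = p_D / (p_A p_B) with p_i = (n_i/n_T)·P.
At X = 0.668: the mole-fraction product g(X) = Π y_i^ν_i = 3.712. Since K_p = g(X)·P^{-1}, P = (g/K_p)^(1/1) = (3.712/0.0117)^(1/1) = 317 kPa.

P = 317 kPa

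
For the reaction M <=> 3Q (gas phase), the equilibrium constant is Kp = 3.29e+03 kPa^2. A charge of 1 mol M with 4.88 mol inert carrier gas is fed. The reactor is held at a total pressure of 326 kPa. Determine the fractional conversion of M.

X = 0.321

Take 1 mol M as basis and let X be its fractional conversion, so ξ = X.
Species balance: n_M = 1 − X; n_Q = 3X; n_I = 4.88 (inert).
n_T = Σnᵢ = 5.88 + 2X.
With p_i = (n_i/n_T)P, Kp = p_Q^3 / (p_M).
This yields a degree-3 equation in X; solving on (0,1), X = 0.321.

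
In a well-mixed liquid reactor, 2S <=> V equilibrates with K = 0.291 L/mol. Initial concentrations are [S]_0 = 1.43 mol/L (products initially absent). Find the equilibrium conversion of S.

X = 0.351

Let X = conversion of S; extent ξ = 1.43X/2 mol/L.
Concentrations: [S] = 1.43 − 1.43X; [V] = 0.715X.
K = [V] / ([S]^2).
Solving K = 0.291 for X ∈ (0,1): X = 0.351.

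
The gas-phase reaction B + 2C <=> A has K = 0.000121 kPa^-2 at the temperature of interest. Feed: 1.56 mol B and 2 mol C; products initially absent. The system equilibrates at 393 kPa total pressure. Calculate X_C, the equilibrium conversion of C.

X = 0.769

Take 2 mol C as basis and let X be its fractional conversion, so ξ = X.
Species balance: n_B = 1.56 − X; n_C = 2 − 2X; n_A = X.
Total moles n_T = 3.56 − 2X.
Mole fractions y_i = n_i/n_T; K = p_A / (p_B p_C^2) with p_i = y_i·P.
This yields a degree-3 equation in X; solving on (0,1), X = 0.769.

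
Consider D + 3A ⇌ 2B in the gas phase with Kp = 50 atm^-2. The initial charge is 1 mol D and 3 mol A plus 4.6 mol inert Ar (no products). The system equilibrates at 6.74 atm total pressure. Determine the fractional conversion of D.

Let X = conversion of D (basis 1 mol D); extent of reaction ξ = X.
At extent ξ: n_D = 1 − X; n_A = 3 − 3X; n_B = 2X; n_I = 4.6 (inert).
Summing: n_T = 8.6 − 2X.
With p_i = (n_i/n_T)P, Kp = p_B^2 / (p_D p_A^3).
This yields a degree-4 equation in X; solving on (0,1), X = 0.789.

X = 0.789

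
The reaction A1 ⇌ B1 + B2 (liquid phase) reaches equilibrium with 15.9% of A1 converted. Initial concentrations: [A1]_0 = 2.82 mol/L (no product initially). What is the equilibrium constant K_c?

K_c = 0.0848 mol/L

Let X = conversion of A1.
Concentrations: [A1] = 2.82 − 2.82X; [B1] = 2.82X; [B2] = 2.82X.
At X = 0.159: [A1] = 2.37, [B1] = 0.448, [B2] = 0.448.
K_c = [B1] [B2] / ([A1]) = 0.0848 mol/L.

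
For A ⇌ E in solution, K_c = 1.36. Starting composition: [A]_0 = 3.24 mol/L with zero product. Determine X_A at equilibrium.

X = 0.576

Let X = conversion of A; extent ξ = 3.24·X mol/L.
Concentrations: [A] = 3.24 − 3.24X; [E] = 3.24X.
K_c = [E] / ([A]).
This equals 1.36 at X = 0.576 (the root in 0 < X < 1).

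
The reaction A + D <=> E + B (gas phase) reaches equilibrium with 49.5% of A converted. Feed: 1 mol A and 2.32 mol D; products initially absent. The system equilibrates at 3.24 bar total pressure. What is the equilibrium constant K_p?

K_p = 0.266

Take 1 mol A as basis and let X be its fractional conversion, so ξ = X.
At extent ξ: n_A = 1 − X; n_D = 2.32 − X; n_E = X; n_B = X.
Since Δν = 0, n_T = 3.32 throughout.
At X = 0.495: n_A = 0.505, n_D = 1.82, n_E = 0.495, n_B = 0.495, n_T = 3.32.
p_i = (n_i/n_T)·P. K_p = p_E p_B / (p_A p_D) = 0.266.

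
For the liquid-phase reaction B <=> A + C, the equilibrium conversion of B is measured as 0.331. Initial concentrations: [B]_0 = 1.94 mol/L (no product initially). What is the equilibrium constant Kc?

Kc = 0.318 mol/L

Let X = conversion of B.
Concentrations: [B] = 1.94 − 1.94X; [A] = 1.94X; [C] = 1.94X.
At X = 0.331: [B] = 1.3, [A] = 0.642, [C] = 0.642.
Kc = [A] [C] / ([B]) = 0.318 mol/L.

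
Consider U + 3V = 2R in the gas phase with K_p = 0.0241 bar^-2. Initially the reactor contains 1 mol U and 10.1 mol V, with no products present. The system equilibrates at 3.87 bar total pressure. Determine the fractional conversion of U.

X = 0.518

Take 1 mol U as basis and let X be its fractional conversion, so ξ = X.
Mole table: n_U = 1 − X; n_V = 10.1 − 3X; n_R = 2X.
Total moles n_T = 11.1 − 2X.
Mole fractions y_i = n_i/n_T; K_p = p_R^2 / (p_U p_V^3) with p_i = y_i·P.
This yields a degree-4 equation in X; solving on (0,1), X = 0.518.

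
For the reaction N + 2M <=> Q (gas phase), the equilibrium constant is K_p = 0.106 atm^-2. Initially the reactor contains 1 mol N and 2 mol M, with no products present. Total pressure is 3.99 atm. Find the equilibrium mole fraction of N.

y_N = 0.283

Take 1 mol N as basis and let X be its fractional conversion, so ξ = X.
At extent ξ: n_N = 1 − X; n_M = 2 − 2X; n_Q = X.
Total moles n_T = 3 − 2X.
Mole fractions y_i = n_i/n_T; K_p = p_Q / (p_N p_M^2) with p_i = y_i·P.
Equating to 0.106 atm^-2 and solving on 0 < X < 1: X = 0.350.
Then n_N = 0.65, n_T = 2.3, so y_N = 0.283.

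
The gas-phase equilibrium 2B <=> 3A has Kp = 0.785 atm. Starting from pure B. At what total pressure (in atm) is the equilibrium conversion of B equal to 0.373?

Let X = conversion of B (basis 1 mol B); extent of reaction ξ = 0.5X.
At extent ξ: n_B = 1 − X; n_A = 1.5X.
n_T = Σnᵢ = 1 + 0.5X.
Kp = p_A^3 / (p_B^2) with p_i = (n_i/n_T)·P.
At X = 0.373: the mole-fraction product g(X) = Π y_i^ν_i = 0.3755. Since Kp = g(X)·P^{1}, P = (Kp/g)^(1/1) = (0.785/0.3755)^(1/1) = 2.09 atm.

P = 2.09 atm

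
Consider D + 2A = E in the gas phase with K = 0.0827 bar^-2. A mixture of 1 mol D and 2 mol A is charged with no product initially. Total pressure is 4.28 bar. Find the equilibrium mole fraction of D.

y_D = 0.286

Basis: 1 mol D initially; let X = conversion of D. Extent ξ = X.
Moles: n_D = 1 − X; n_A = 2 − 2X; n_E = X.
Total moles n_T = 3 − 2X.
With p_i = (n_i/n_T)P, K = p_E / (p_D p_A^2).
Equating to 0.0827 bar^-2 and solving on 0 < X < 1: X = 0.331.
Then n_D = 0.669, n_T = 2.34, so y_D = 0.286.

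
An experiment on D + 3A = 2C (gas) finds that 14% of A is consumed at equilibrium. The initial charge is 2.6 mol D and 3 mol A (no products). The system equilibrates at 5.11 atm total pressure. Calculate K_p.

Let X = conversion of A (basis 3 mol A); extent of reaction ξ = X.
At extent ξ: n_D = 2.6 − X; n_A = 3 − 3X; n_C = 2X.
Summing: n_T = 5.6 − 2X.
At X = 0.14: n_D = 2.46, n_A = 2.58, n_C = 0.28, n_T = 5.32.
p_i = (n_i/n_T)·P. K_p = p_C^2 / (p_D p_A^3) = 0.00201 atm^-2.

K_p = 0.00201 atm^-2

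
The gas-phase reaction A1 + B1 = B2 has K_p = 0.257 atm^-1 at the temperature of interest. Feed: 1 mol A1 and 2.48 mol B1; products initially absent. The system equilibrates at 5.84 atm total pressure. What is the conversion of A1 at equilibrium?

Let X = conversion of A1 (basis 1 mol A1); extent of reaction ξ = X.
Moles: n_A1 = 1 − X; n_B1 = 2.48 − X; n_B2 = X.
n_T = Σnᵢ = 3.48 − X.
With p_i = (n_i/n_T)P, K_p = p_B2 / (p_A1 p_B1).
Setting this equal to 0.257 atm^-1 and taking the physical root (0 < X < 1) gives X = 0.499.

X = 0.499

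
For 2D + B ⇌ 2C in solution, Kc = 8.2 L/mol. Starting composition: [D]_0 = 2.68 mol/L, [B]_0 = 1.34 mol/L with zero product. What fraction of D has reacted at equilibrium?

Let X = conversion of D; extent ξ = 2.68X/2 mol/L.
Concentrations: [D] = 2.68 − 2.68X; [B] = 1.34 − 1.34X; [C] = 2.68X.
Kc = [C]^2 / ([D]^2 [B]).
This equals 8.2 at X = 0.659 (the root in 0 < X < 1).

X = 0.659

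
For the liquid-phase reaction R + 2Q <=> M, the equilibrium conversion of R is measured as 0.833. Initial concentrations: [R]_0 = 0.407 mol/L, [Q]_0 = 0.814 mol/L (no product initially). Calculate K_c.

Let X = conversion of R.
Concentrations: [R] = 0.407 − 0.407X; [Q] = 0.814 − 0.814X; [M] = 0.407X.
At X = 0.833: [R] = 0.068, [Q] = 0.136, [M] = 0.339.
K_c = [M] / ([R] [Q]^2) = 270 (mol/L)^-2.

K_c = 270 (mol/L)^-2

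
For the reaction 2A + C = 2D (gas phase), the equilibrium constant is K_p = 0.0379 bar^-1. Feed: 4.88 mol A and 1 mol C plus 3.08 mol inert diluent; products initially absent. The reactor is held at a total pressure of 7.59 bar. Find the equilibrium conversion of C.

Basis: 1 mol C initially; let X = conversion of C. Extent ξ = X.
Moles: n_A = 4.88 − 2X; n_C = 1 − X; n_D = 2X; n_I = 3.08 (inert).
Summing: n_T = 8.96 − X.
y_i = n_i/n_T, p_i = y_i·P. K_p = p_D^2 / (p_A^2 p_C).
Substituting and setting equal to 0.0379 bar^-1 gives a polynomial in X; the root in (0,1) is X = 0.319.

X = 0.319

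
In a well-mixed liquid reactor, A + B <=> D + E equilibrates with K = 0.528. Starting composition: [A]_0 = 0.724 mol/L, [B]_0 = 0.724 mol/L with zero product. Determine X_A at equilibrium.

Let X = conversion of A; extent ξ = 0.724·X mol/L.
Concentrations: [A] = 0.724 − 0.724X; [B] = 0.724 − 0.724X; [D] = 0.724X; [E] = 0.724X.
K = [D] [E] / ([A] [B]).
Setting equal to 0.528 and solving for X on (0,1) gives X = 0.421.

X = 0.421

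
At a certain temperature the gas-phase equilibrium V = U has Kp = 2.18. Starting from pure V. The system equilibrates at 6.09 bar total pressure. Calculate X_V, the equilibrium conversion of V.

X = 0.686

Let X = conversion of V (basis 1 mol V); extent of reaction ξ = X.
Mole table: n_V = 1 − X; n_U = X.
Total moles n_T = 1 (Δν = 0, constant).
With p_i = (n_i/n_T)P, Kp = p_U / (p_V).
Substituting and setting equal to 2.18 gives a polynomial in X; the root in (0,1) is X = 0.686.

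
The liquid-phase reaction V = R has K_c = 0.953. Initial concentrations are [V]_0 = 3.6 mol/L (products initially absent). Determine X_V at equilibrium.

X = 0.488

Let X = conversion of V; extent ξ = 3.6·X mol/L.
Concentrations: [V] = 3.6 − 3.6X; [R] = 3.6X.
K_c = [R] / ([V]).
Equating to 0.953: the physical root is X = 0.488.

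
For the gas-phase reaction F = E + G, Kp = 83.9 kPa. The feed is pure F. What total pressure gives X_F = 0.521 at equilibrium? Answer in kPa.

Let X = conversion of F (basis 1 mol F); extent of reaction ξ = X.
Mole table: n_F = 1 − X; n_E = X; n_G = X.
Summing: n_T = 1 + X.
Kp = p_E p_G / (p_F) with p_i = (n_i/n_T)·P.
At X = 0.521: the mole-fraction product g(X) = Π y_i^ν_i = 0.3726. Since Kp = g(X)·P^{1}, P = (Kp/g)^(1/1) = (83.9/0.3726)^(1/1) = 225 kPa.

P = 225 kPa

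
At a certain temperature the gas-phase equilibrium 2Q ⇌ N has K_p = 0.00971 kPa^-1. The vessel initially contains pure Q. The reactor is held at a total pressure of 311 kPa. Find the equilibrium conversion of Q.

X = 0.723

Take 1 mol Q as basis and let X be its fractional conversion, so ξ = 0.5X.
At extent ξ: n_Q = 1 − X; n_N = 0.5X.
Summing: n_T = 1 − 0.5X.
With p_i = (n_i/n_T)P, K_p = p_N / (p_Q^2).
Setting this equal to 0.00971 kPa^-1 and taking the physical root (0 < X < 1) gives X = 0.723.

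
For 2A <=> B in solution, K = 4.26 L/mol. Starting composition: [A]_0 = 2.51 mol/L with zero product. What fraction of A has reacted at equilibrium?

X = 0.806

Let X = conversion of A; extent ξ = 2.51X/2 mol/L.
Concentrations: [A] = 2.51 − 2.51X; [B] = 1.25X.
K = [B] / ([A]^2).
Equating to 4.26 L/mol: the physical root is X = 0.806.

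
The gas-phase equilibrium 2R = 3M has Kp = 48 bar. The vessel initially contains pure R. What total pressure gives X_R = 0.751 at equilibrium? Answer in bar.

Take 1 mol R as basis and let X be its fractional conversion, so ξ = 0.5X.
Moles: n_R = 1 − X; n_M = 1.5X.
n_T = Σnᵢ = 1 + 0.5X.
Kp = p_M^3 / (p_R^2) with p_i = (n_i/n_T)·P.
At X = 0.751: the mole-fraction product g(X) = Π y_i^ν_i = 16.76. Since Kp = g(X)·P^{1}, P = (Kp/g)^(1/1) = (48/16.76)^(1/1) = 2.86 bar.

P = 2.86 bar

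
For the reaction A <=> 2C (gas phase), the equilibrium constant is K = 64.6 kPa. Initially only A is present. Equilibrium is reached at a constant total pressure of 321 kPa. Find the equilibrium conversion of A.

X = 0.219

Take 1 mol A as basis and let X be its fractional conversion, so ξ = X.
At extent ξ: n_A = 1 − X; n_C = 2X.
Total moles n_T = 1 + X.
With p_i = (n_i/n_T)P, K = p_C^2 / (p_A).
Setting this equal to 64.6 kPa and taking the physical root (0 < X < 1) gives X = 0.219.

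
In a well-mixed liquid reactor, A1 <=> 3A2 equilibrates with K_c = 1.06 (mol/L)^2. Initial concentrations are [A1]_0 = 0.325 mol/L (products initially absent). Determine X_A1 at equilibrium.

Let X = conversion of A1; extent ξ = 0.325·X mol/L.
Concentrations: [A1] = 0.325 − 0.325X; [A2] = 0.975X.
K_c = [A2]^3 / ([A1]).
Equating to 1.06 (mol/L)^2: the physical root is X = 0.551.

X = 0.551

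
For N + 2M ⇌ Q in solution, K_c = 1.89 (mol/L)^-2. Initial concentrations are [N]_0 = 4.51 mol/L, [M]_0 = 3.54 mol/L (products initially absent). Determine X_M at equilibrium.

Let X = conversion of M; extent ξ = 3.54X/2 mol/L.
Concentrations: [N] = 4.51 − 1.77X; [M] = 3.54 − 3.54X; [Q] = 1.77X.
K_c = [Q] / ([N] [M]^2).
Setting equal to 1.89 and solving for X on (0,1) gives X = 0.854.

X = 0.854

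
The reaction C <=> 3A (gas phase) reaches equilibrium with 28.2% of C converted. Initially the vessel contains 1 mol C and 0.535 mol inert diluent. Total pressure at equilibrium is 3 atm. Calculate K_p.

K_p = 1.72 atm^2

Basis: 1 mol C initially; let X = conversion of C. Extent ξ = X.
At extent ξ: n_C = 1 − X; n_A = 3X; n_I = 0.535 (inert).
Total moles n_T = 1.54 + 2X.
At X = 0.282: n_C = 0.718, n_A = 0.846, n_T = 2.1.
p_i = (n_i/n_T)·P. K_p = p_A^3 / (p_C) = 1.72 atm^2.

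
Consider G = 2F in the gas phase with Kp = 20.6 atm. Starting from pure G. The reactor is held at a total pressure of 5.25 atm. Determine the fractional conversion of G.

Let X = conversion of G (basis 1 mol G); extent of reaction ξ = X.
Moles: n_G = 1 − X; n_F = 2X.
Total moles n_T = 1 + X.
Mole fractions y_i = n_i/n_T; Kp = p_F^2 / (p_G) with p_i = y_i·P.
Substituting and setting equal to 20.6 atm gives a polynomial in X; the root in (0,1) is X = 0.704.

X = 0.704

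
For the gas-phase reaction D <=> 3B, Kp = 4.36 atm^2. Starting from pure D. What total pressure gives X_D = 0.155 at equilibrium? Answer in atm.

P = 7.93 atm

Take 1 mol D as basis and let X be its fractional conversion, so ξ = X.
Moles: n_D = 1 − X; n_B = 3X.
Total moles n_T = 1 + 2X.
Kp = p_B^3 / (p_D) with p_i = (n_i/n_T)·P.
At X = 0.155: the mole-fraction product g(X) = Π y_i^ν_i = 0.06934. Since Kp = g(X)·P^{2}, P = (Kp/g)^(1/2) = (4.36/0.06934)^(1/2) = 7.93 atm.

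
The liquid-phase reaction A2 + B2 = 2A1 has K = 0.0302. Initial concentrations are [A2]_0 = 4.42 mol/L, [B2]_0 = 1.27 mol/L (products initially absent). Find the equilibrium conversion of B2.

X = 0.147

Let X = conversion of B2; extent ξ = 1.27·X mol/L.
Concentrations: [A2] = 4.42 − 1.27X; [B2] = 1.27 − 1.27X; [A1] = 2.54X.
K = [A1]^2 / ([A2] [B2]).
This equals 0.0302 at X = 0.147 (the root in 0 < X < 1).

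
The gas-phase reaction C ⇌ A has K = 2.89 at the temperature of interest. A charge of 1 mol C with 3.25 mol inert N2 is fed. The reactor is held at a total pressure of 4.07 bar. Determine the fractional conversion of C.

Basis: 1 mol C initially; let X = conversion of C. Extent ξ = X.
Mole table: n_C = 1 − X; n_A = X; n_I = 3.25 (inert).
n_T stays at 4.25 (no change in mole number).
With p_i = (n_i/n_T)P, K = p_A / (p_C).
Substituting and setting equal to 2.89 gives a polynomial in X; the root in (0,1) is X = 0.743.

X = 0.743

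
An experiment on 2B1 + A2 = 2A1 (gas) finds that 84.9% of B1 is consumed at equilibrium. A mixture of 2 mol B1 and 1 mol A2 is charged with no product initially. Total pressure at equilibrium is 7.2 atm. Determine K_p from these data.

K_p = 62.5 atm^-1

Take 2 mol B1 as basis and let X be its fractional conversion, so ξ = X.
Mole table: n_B1 = 2 − 2X; n_A2 = 1 − X; n_A1 = 2X.
Total moles n_T = 3 − X.
At X = 0.849: n_B1 = 0.302, n_A2 = 0.151, n_A1 = 1.7, n_T = 2.15.
p_i = (n_i/n_T)·P. K_p = p_A1^2 / (p_B1^2 p_A2) = 62.5 atm^-1.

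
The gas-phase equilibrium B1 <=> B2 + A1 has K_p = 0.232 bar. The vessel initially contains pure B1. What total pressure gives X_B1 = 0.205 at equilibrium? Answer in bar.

P = 5.29 bar

Basis: 1 mol B1 initially; let X = conversion of B1. Extent ξ = X.
Mole table: n_B1 = 1 − X; n_B2 = X; n_A1 = X.
Summing: n_T = 1 + X.
K_p = p_B2 p_A1 / (p_B1) with p_i = (n_i/n_T)·P.
At X = 0.205: the mole-fraction product g(X) = Π y_i^ν_i = 0.04387. Since K_p = g(X)·P^{1}, P = (K_p/g)^(1/1) = (0.232/0.04387)^(1/1) = 5.29 bar.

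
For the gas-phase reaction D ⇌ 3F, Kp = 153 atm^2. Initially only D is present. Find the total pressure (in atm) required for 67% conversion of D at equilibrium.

P = 5.83 atm

Basis: 1 mol D initially; let X = conversion of D. Extent ξ = X.
Moles: n_D = 1 − X; n_F = 3X.
Total moles n_T = 1 + 2X.
Kp = p_F^3 / (p_D) with p_i = (n_i/n_T)·P.
At X = 0.67: the mole-fraction product g(X) = Π y_i^ν_i = 4.494. Since Kp = g(X)·P^{2}, P = (Kp/g)^(1/2) = (153/4.494)^(1/2) = 5.83 atm.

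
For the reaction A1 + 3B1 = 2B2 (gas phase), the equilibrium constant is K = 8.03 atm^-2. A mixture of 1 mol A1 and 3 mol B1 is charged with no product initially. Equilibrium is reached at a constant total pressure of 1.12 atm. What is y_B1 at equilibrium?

Take 1 mol A1 as basis and let X be its fractional conversion, so ξ = X.
Mole table: n_A1 = 1 − X; n_B1 = 3 − 3X; n_B2 = 2X.
Summing: n_T = 4 − 2X.
With p_i = (n_i/n_T)P, K = p_B2^2 / (p_A1 p_B1^3).
Setting this equal to 8.03 atm^-2 and taking the physical root (0 < X < 1) gives X = 0.558.
Then n_B1 = 1.33, n_T = 2.88, so y_B1 = 0.460.

y_B1 = 0.460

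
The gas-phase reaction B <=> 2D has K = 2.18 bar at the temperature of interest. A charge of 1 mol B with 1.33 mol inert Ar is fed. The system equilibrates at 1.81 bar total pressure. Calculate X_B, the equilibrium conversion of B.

X = 0.596

Basis: 1 mol B initially; let X = conversion of B. Extent ξ = X.
Moles: n_B = 1 − X; n_D = 2X; n_I = 1.33 (inert).
Total moles n_T = 2.33 + X.
y_i = n_i/n_T, p_i = y_i·P. K = p_D^2 / (p_B).
Setting this equal to 2.18 bar and taking the physical root (0 < X < 1) gives X = 0.596.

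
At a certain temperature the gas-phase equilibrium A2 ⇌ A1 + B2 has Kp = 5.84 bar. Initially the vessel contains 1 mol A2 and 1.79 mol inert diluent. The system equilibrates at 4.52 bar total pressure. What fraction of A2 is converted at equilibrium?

Let X = conversion of A2 (basis 1 mol A2); extent of reaction ξ = X.
Mole table: n_A2 = 1 − X; n_A1 = X; n_B2 = X; n_I = 1.79 (inert).
n_T = Σnᵢ = 2.79 + X.
y_i = n_i/n_T, p_i = y_i·P. Kp = p_A1 p_B2 / (p_A2).
Substituting and setting equal to 5.84 bar gives a polynomial in X; the root in (0,1) is X = 0.847.

X = 0.847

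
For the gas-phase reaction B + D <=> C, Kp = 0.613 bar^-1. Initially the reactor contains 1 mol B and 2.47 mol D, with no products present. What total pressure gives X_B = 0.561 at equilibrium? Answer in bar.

Let X = conversion of B (basis 1 mol B); extent of reaction ξ = X.
Moles: n_B = 1 − X; n_D = 2.47 − X; n_C = X.
Summing: n_T = 3.47 − X.
Kp = p_C / (p_B p_D) with p_i = (n_i/n_T)·P.
At X = 0.561: the mole-fraction product g(X) = Π y_i^ν_i = 1.947. Since Kp = g(X)·P^{-1}, P = (g/Kp)^(1/1) = (1.947/0.613)^(1/1) = 3.18 bar.

P = 3.18 bar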